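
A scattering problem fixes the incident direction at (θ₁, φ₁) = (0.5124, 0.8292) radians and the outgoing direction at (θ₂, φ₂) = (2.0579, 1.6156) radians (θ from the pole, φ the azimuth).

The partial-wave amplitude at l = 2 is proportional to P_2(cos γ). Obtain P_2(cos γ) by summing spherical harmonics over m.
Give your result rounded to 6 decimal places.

Term-by-term m-sum for l=2 (normalisation 4π/5 = 2.513274):
  m=-2: Y*=(-0.008123, 0.092491)  Y=(-0.300436, 0.026994)  product (-0.000056, -0.028007)
  m=-1: Y*=(0.222981, 0.243423)  Y=(0.014312, 0.319227)  product (-0.074516, 0.074665)
  m=+0: Y*=(0.403356, -0.000000)  Y=(-0.108096, 0.000000)  product (-0.043601, 0.000000)
  m=+1: Y*=(-0.222981, 0.243423)  Y=(-0.014312, 0.319227)  product (-0.074516, -0.074665)
  m=+2: Y*=(-0.008123, -0.092491)  Y=(-0.300436, -0.026994)  product (-0.000056, 0.028007)
Accumulated sum (-0.192745, 0.000000); after 4π/(2l+1) scaling, (-0.484422, 0.000000) ⇒ P_2 = -0.484422

-0.484422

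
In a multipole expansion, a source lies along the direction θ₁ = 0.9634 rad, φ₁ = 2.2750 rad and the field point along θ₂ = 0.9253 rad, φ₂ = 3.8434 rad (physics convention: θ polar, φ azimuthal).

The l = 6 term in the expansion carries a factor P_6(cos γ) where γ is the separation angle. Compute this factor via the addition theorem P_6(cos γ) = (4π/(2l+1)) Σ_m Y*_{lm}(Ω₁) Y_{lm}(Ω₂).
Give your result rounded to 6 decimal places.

0.213899

Term-by-term m-sum for l=6 (normalisation 4π/13 = 0.966644):
  [-6]  conj(Y_{6,-6})(Ω₁) = (0.069323, 0.130859) ; Y_{6,-6}(Ω₂) = (-0.060340, 0.110046) ; Δ = (-0.018583, -0.000267)
  [-5]  conj(Y_{6,-5})(Ω₁) = (0.132062, -0.331193) ; Y_{6,-5}(Ω₂) = (0.305569, -0.117621) ; Δ = (0.001399, -0.116735)
  [-4]  conj(Y_{6,-4})(Ω₁) = (-0.397084, 0.133698) ; Y_{6,-4}(Ω₂) = (-0.409061, -0.142111) ; Δ = (0.181431, 0.001739)
  [-3]  conj(Y_{6,-3})(Ω₁) = (0.102828, 0.061892) ; Y_{6,-3}(Ω₂) = (0.099845, 0.168615) ; Δ = (-0.000169, 0.023518)
  [-2]  conj(Y_{6,-2})(Ω₁) = (0.048351, 0.295129) ; Y_{6,-2}(Ω₂) = (-0.041223, 0.244277) ; Δ = (-0.074086, -0.000355)
  [-1]  conj(Y_{6,-1})(Ω₁) = (0.158829, -0.186968) ; Y_{6,-1}(Ω₂) = (0.232083, -0.196199) ; Δ = (0.000179, -0.074554)
  [+0]  conj(Y_{6,0})(Ω₁) = (0.239235, -0.000000) ; Y_{6,0}(Ω₂) = (0.171128, 0.000000) ; Δ = (0.040940, 0.000000)
  [+1]  conj(Y_{6,1})(Ω₁) = (-0.158829, -0.186968) ; Y_{6,1}(Ω₂) = (-0.232083, -0.196199) ; Δ = (0.000179, 0.074554)
  [+2]  conj(Y_{6,2})(Ω₁) = (0.048351, -0.295129) ; Y_{6,2}(Ω₂) = (-0.041223, -0.244277) ; Δ = (-0.074086, 0.000355)
  [+3]  conj(Y_{6,3})(Ω₁) = (-0.102828, 0.061892) ; Y_{6,3}(Ω₂) = (-0.099845, 0.168615) ; Δ = (-0.000169, -0.023518)
  [+4]  conj(Y_{6,4})(Ω₁) = (-0.397084, -0.133698) ; Y_{6,4}(Ω₂) = (-0.409061, 0.142111) ; Δ = (0.181431, -0.001739)
  [+5]  conj(Y_{6,5})(Ω₁) = (-0.132062, -0.331193) ; Y_{6,5}(Ω₂) = (-0.305569, -0.117621) ; Δ = (0.001399, 0.116735)
  [+6]  conj(Y_{6,6})(Ω₁) = (0.069323, -0.130859) ; Y_{6,6}(Ω₂) = (-0.060340, -0.110046) ; Δ = (-0.018583, 0.000267)
Accumulated sum (0.221280, -0.000000); after 4π/(2l+1) scaling, (0.213899, -0.000000) ⇒ P_6 = 0.213899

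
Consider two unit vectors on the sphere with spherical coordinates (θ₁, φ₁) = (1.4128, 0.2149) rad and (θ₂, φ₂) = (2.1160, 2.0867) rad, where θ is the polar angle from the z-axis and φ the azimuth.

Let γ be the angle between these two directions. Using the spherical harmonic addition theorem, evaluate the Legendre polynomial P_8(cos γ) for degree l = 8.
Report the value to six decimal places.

Term-by-term m-sum for l=8 (normalisation 4π/17 = 0.739198):
  m=-8: Y*=(-0.068940, 0.461129)  Y=(-0.081318, 0.122732)  product (-0.050989, -0.045959)
  m=-7: Y*=(0.019744, 0.296485)  Y=(0.161680, 0.318499)  product (-0.091238, 0.054224)
  m=-6: Y*=(-0.060953, -0.210863)  Y=(0.445752, 0.020595)  product (-0.022827, -0.095248)
  m=-5: Y*=(-0.150415, -0.277774)  Y=(0.106197, -0.168609)  product (-0.062809, -0.004137)
  m=-4: Y*=(0.083206, 0.096570)  Y=(0.110438, 0.205653)  product (-0.010671, 0.027777)
  m=-3: Y*=(0.251812, 0.189331)  Y=(0.331642, 0.007657)  product (0.082062, 0.064718)
  m=-2: Y*=(-0.076786, -0.035197)  Y=(-0.037966, 0.063482)  product (0.005150, -0.003538)
  m=-1: Y*=(-0.305164, -0.066608)  Y=(0.169487, 0.298847)  product (-0.031815, -0.102486)
  m=+0: Y*=(0.071557, -0.000000)  Y=(-0.023818, 0.000000)  product (-0.001704, 0.000000)
  m=+1: Y*=(0.305164, -0.066608)  Y=(-0.169487, 0.298847)  product (-0.031815, 0.102486)
  m=+2: Y*=(-0.076786, 0.035197)  Y=(-0.037966, -0.063482)  product (0.005150, 0.003538)
  m=+3: Y*=(-0.251812, 0.189331)  Y=(-0.331642, 0.007657)  product (0.082062, -0.064718)
  m=+4: Y*=(0.083206, -0.096570)  Y=(0.110438, -0.205653)  product (-0.010671, -0.027777)
  m=+5: Y*=(0.150415, -0.277774)  Y=(-0.106197, -0.168609)  product (-0.062809, 0.004137)
  m=+6: Y*=(-0.060953, 0.210863)  Y=(0.445752, -0.020595)  product (-0.022827, 0.095248)
  m=+7: Y*=(-0.019744, 0.296485)  Y=(-0.161680, 0.318499)  product (-0.091238, -0.054224)
  m=+8: Y*=(-0.068940, -0.461129)  Y=(-0.081318, -0.122732)  product (-0.050989, 0.045959)
Σ over m = (-0.367981, -0.000000); ×(4π/17) → (-0.272011, -0.000000). Real part: -0.272011

-0.272011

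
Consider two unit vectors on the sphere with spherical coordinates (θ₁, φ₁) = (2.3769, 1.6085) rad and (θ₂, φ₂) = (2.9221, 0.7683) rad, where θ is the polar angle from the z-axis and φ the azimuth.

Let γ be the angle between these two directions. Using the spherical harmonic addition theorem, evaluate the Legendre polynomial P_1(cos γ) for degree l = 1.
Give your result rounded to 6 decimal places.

0.804874

Term-by-term m-sum for l=1 (normalisation 4π/3 = 4.188790):
  m=-1: (-0.009016, 0.239021) × (0.054094, -0.052276) = (0.012007, 0.013401)  (running Σ = (0.012007, 0.013401))
  m=0: (-0.352573, -0.000000) × (-0.476880, 0.000000) = (0.168135, 0.000000)  (running Σ = (0.180142, 0.013401))
  m=1: (0.009016, 0.239021) × (-0.054094, -0.052276) = (0.012007, -0.013401)  (running Σ = (0.192150, 0.000000))
Accumulated sum (0.192150, 0.000000); after 4π/(2l+1) scaling, (0.804874, 0.000000) ⇒ P_1 = 0.804874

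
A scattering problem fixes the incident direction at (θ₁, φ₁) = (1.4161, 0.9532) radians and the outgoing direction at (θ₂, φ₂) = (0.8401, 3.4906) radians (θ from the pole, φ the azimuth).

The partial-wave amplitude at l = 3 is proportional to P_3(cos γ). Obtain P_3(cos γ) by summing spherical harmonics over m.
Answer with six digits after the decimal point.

Addition theorem: P_3(cos γ) = (4π/7) Σ_m Y*_{lm}(Ω₁) Y_{lm}(Ω₂), m = −3…3:
  term(m=-3) = (0.016605, -0.067333)   from Y*(Ω₁)=(-0.386559, 0.111991), Y(Ω₂)=(-0.086185, 0.149217)
  term(m=-2) = (0.020616, 0.054373)   from Y*(Ω₁)=(-0.050629, 0.145153), Y(Ω₂)=(0.289797, -0.243111)
  term(m=-1) = (0.068394, 0.047213)   from Y*(Ω₁)=(-0.162962, -0.229431), Y(Ω₂)=(-0.277514, 0.100988)
  term(m=+0) = (0.031893, 0.000000)   from Y*(Ω₁)=(-0.165672, -0.000000), Y(Ω₂)=(-0.192509, 0.000000)
  term(m=+1) = (0.068394, -0.047213)   from Y*(Ω₁)=(0.162962, -0.229431), Y(Ω₂)=(0.277514, 0.100988)
  term(m=+2) = (0.020616, -0.054373)   from Y*(Ω₁)=(-0.050629, -0.145153), Y(Ω₂)=(0.289797, 0.243111)
  term(m=+3) = (0.016605, 0.067333)   from Y*(Ω₁)=(0.386559, 0.111991), Y(Ω₂)=(0.086185, 0.149217)
Total Σ_m = (0.243123, 0.000000). Multiply by 1.795196: (0.436453, 0.000000). P_3(cos γ) = 0.436453

0.436453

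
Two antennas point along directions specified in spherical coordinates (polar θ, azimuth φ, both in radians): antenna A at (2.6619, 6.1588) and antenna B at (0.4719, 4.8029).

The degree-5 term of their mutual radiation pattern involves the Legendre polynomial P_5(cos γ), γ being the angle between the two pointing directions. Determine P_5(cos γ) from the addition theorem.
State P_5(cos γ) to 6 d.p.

Expand P_5 via completeness: Σ_{m} conj(Y_{5,m}) at Ω₁ times Y_{5,m} at Ω₂ —
  [-5]  conj(Y_{5,-5})(Ω₁) = (0.007898, -0.005661) ; Y_{5,-5}(Ω₂) = (0.003939, 0.008102) ; Δ = (0.000077, 0.000042)
  [-4]  conj(Y_{5,-4})(Ω₁) = (-0.051905, 0.028191) ; Y_{5,-4}(Ω₂) = (0.052205, -0.019772) ; Δ = (-0.002152, 0.002498)
  [-3]  conj(Y_{5,-3})(Ω₁) = (0.192619, -0.075410) ; Y_{5,-3}(Ω₂) = (-0.053517, -0.192224) ; Δ = (-0.024804, -0.032990)
  [-2]  conj(Y_{5,-2})(Ω₁) = (-0.422423, 0.107309) ; Y_{5,-2}(Ω₂) = (-0.423460, 0.077504) ; Δ = (0.170562, -0.078181)
  [-1]  conj(Y_{5,-1})(Ω₁) = (0.438393, -0.054813) ; Y_{5,-1}(Ω₂) = (0.040937, 0.451049) ; Δ = (0.042670, 0.195493)
  [+0]  conj(Y_{5,0})(Ω₁) = (0.110952, -0.000000) ; Y_{5,0}(Ω₂) = (-0.091857, 0.000000) ; Δ = (-0.010192, 0.000000)
  [+1]  conj(Y_{5,1})(Ω₁) = (-0.438393, -0.054813) ; Y_{5,1}(Ω₂) = (-0.040937, 0.451049) ; Δ = (0.042670, -0.195493)
  [+2]  conj(Y_{5,2})(Ω₁) = (-0.422423, -0.107309) ; Y_{5,2}(Ω₂) = (-0.423460, -0.077504) ; Δ = (0.170562, 0.078181)
  [+3]  conj(Y_{5,3})(Ω₁) = (-0.192619, -0.075410) ; Y_{5,3}(Ω₂) = (0.053517, -0.192224) ; Δ = (-0.024804, 0.032990)
  [+4]  conj(Y_{5,4})(Ω₁) = (-0.051905, -0.028191) ; Y_{5,4}(Ω₂) = (0.052205, 0.019772) ; Δ = (-0.002152, -0.002498)
  [+5]  conj(Y_{5,5})(Ω₁) = (-0.007898, -0.005661) ; Y_{5,5}(Ω₂) = (-0.003939, 0.008102) ; Δ = (0.000077, -0.000042)
Total Σ_m = (0.362513, 0.000000). Multiply by 1.142397: (0.414134, 0.000000). P_5(cos γ) = 0.414134

0.414134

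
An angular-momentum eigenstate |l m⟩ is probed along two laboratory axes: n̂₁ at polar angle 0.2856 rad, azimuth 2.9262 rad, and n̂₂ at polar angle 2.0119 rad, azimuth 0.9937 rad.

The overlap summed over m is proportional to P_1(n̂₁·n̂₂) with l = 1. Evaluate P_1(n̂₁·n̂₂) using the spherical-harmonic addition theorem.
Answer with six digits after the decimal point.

-0.499797

Expand P_1 via completeness: Σ_{m} conj(Y_{1,m}) at Ω₁ times Y_{1,m} at Ω₂ —
  term(m=-1) = -0.01076 + 0.02844j   from Y*(Ω₁)=-0.09509 + 0.02080j, Y(Ω₂)=0.17046 - 0.26183j
  term(m=+0) = -0.09780 + 0.00000j   from Y*(Ω₁)=0.46881 + 0.00000j, Y(Ω₂)=-0.20860 + 0.00000j
  term(m=+1) = -0.01076 - 0.02844j   from Y*(Ω₁)=0.09509 + 0.02080j, Y(Ω₂)=-0.17046 - 0.26183j
Σ over m = -0.11932 + 0.00000j; ×(4π/3) → -0.49980 + 0.00000j. Real part: -0.499797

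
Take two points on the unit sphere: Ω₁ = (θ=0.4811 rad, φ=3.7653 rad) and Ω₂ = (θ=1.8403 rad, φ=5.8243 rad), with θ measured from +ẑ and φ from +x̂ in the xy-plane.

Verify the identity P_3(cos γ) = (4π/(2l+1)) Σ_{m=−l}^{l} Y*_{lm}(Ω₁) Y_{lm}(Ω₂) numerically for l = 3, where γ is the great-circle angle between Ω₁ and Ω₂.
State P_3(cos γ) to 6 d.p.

Term-by-term m-sum for l=3 (normalisation 4π/7 = 1.795196):
  [-3]  conj(Y_{3,-3})(Ω₁) = 0.01223 - 0.03949j ; Y_{3,-3}(Ω₂) = 0.07209 + 0.36663j ; Δ = 0.01536 + 0.00164j
  [-2]  conj(Y_{3,-2})(Ω₁) = 0.06165 + 0.18395j ; Y_{3,-2}(Ω₂) = -0.15361 - 0.20080j ; Δ = 0.02747 - 0.04064j
  [-1]  conj(Y_{3,-1})(Ω₁) = -0.35560 - 0.25586j ; Y_{3,-1}(Ω₂) = -0.18029 - 0.08908j ; Δ = 0.04132 + 0.07781j
  [+0]  conj(Y_{3,0})(Ω₁) = 0.30742 + 0.00000j ; Y_{3,0}(Ω₂) = 0.26286 + 0.00000j ; Δ = 0.08081 + 0.00000j
  [+1]  conj(Y_{3,1})(Ω₁) = 0.35560 - 0.25586j ; Y_{3,1}(Ω₂) = 0.18029 - 0.08908j ; Δ = 0.04132 - 0.07781j
  [+2]  conj(Y_{3,2})(Ω₁) = 0.06165 - 0.18395j ; Y_{3,2}(Ω₂) = -0.15361 + 0.20080j ; Δ = 0.02747 + 0.04064j
  [+3]  conj(Y_{3,3})(Ω₁) = -0.01223 - 0.03949j ; Y_{3,3}(Ω₂) = -0.07209 + 0.36663j ; Δ = 0.01536 - 0.00164j
Σ over m = 0.24911 - 0.00000j; ×(4π/7) → 0.44720 - 0.00000j. Real part: 0.447201

0.447201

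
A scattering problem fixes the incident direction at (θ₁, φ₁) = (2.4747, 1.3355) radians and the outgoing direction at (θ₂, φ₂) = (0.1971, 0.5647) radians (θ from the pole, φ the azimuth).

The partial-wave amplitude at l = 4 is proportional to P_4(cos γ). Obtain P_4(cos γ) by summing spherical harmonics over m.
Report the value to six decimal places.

Addition theorem: P_4(cos γ) = (4π/9) Σ_m Y*_{lm}(Ω₁) Y_{lm}(Ω₂), m = −4…4:
  m=-4: 0.03814 - 0.05236j × -0.00041 - 0.00050j = -0.00004 + 0.00000j  (running Σ = -0.00004 + 0.00000j)
  m=-3: 0.15099 + 0.17713j × -0.00113 - 0.00915j = 0.00145 - 0.00158j  (running Σ = 0.00141 - 0.00158j)
  m=-2: -0.37894 + 0.19277j × 0.03141 - 0.06648j = 0.00091 + 0.03125j  (running Σ = 0.00232 + 0.02967j)
  m=-1: -0.07085 - 0.29555j × 0.28638 - 0.18143j = -0.07391 - 0.07178j  (running Σ = -0.07159 - 0.04212j)
  m=0: -0.23068 + 0.00000j × 0.68946 + 0.00000j = -0.15904 + 0.00000j  (running Σ = -0.23063 - 0.04212j)
  m=1: 0.07085 - 0.29555j × -0.28638 - 0.18143j = -0.07391 + 0.07178j  (running Σ = -0.30455 + 0.02967j)
  m=2: -0.37894 - 0.19277j × 0.03141 + 0.06648j = 0.00091 - 0.03125j  (running Σ = -0.30363 - 0.00158j)
  m=3: -0.15099 + 0.17713j × 0.00113 - 0.00915j = 0.00145 + 0.00158j  (running Σ = -0.30218 + 0.00000j)
  m=4: 0.03814 + 0.05236j × -0.00041 + 0.00050j = -0.00004 - 0.00000j  (running Σ = -0.30223 - 0.00000j)
Accumulated sum -0.30223 - 0.00000j; after 4π/(2l+1) scaling, -0.42199 - 0.00000j ⇒ P_4 = -0.421986

-0.421986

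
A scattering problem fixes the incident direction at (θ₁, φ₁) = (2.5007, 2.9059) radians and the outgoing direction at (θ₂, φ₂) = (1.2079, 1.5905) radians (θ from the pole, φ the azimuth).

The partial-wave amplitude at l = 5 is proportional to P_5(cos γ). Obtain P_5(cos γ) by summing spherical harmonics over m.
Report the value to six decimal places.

-0.243455

Expand P_5 via completeness: Σ_{m} conj(Y_{5,m}) at Ω₁ times Y_{5,m} at Ω₂ —
  m=-5: Y*=(-0.013561, 0.032772)  Y=(-0.032600, -0.329832)  product (0.011251, 0.003404)
  m=-4: Y*=(-0.088342, 0.121668)  Y=(0.396743, -0.031334)  product (-0.031237, 0.051039)
  m=-3: Y*=(-0.268866, 0.229736)  Y=(0.002240, 0.037844)  product (-0.009296, -0.009660)
  m=-2: Y*=(-0.401317, 0.204555)  Y=(0.326775, -0.012884)  product (-0.128505, 0.072014)
  m=-1: Y*=(-0.125495, 0.030138)  Y=(0.002541, 0.128942)  product (-0.004205, -0.016105)
  m=+0: Y*=(0.371989, -0.000000)  Y=(0.298059, 0.000000)  product (0.110875, 0.000000)
  m=+1: Y*=(0.125495, 0.030138)  Y=(-0.002541, 0.128942)  product (-0.004205, 0.016105)
  m=+2: Y*=(-0.401317, -0.204555)  Y=(0.326775, 0.012884)  product (-0.128505, -0.072014)
  m=+3: Y*=(0.268866, 0.229736)  Y=(-0.002240, 0.037844)  product (-0.009296, 0.009660)
  m=+4: Y*=(-0.088342, -0.121668)  Y=(0.396743, 0.031334)  product (-0.031237, -0.051039)
  m=+5: Y*=(0.013561, 0.032772)  Y=(0.032600, -0.329832)  product (0.011251, -0.003404)
Accumulated sum (-0.213109, 0.000000); after 4π/(2l+1) scaling, (-0.243455, 0.000000) ⇒ P_5 = -0.243455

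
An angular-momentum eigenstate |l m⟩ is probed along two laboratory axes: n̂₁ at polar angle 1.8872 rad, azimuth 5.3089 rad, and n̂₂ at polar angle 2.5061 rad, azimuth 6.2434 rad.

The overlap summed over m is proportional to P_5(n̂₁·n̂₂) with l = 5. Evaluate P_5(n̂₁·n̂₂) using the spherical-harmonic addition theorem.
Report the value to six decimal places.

Expand P_5 via completeness: Σ_{m} conj(Y_{5,m}) at Ω₁ times Y_{5,m} at Ω₂ —
  [-5]  conj(Y_{5,-5})(Ω₁) = +0.056984+0.355278i ; Y_{5,-5}(Ω₂) = +0.033525+0.006758i ; Δ = -0.000491+0.012296i
  [-4]  conj(Y_{5,-4})(Ω₁) = +0.271166-0.255442i ; Y_{5,-4}(Ω₂) = -0.144776-0.023236i ; Δ = -0.045194+0.030681i
  [-3]  conj(Y_{5,-3})(Ω₁) = +0.037296+0.008291i ; Y_{5,-3}(Ω₂) = +0.346888+0.041601i ; Δ = +0.012593+0.004427i
  [-2]  conj(Y_{5,-2})(Ω₁) = -0.124652-0.314115i ; Y_{5,-2}(Ω₂) = -0.451728-0.036020i ; Δ = +0.044994+0.146385i
  [-1]  conj(Y_{5,-1})(Ω₁) = -0.027114+0.039931i ; Y_{5,-1}(Ω₂) = +0.140879+0.005608i ; Δ = -0.004044+0.005473i
  [+0]  conj(Y_{5,0})(Ω₁) = -0.320715-0.000000i ; Y_{5,0}(Ω₂) = +0.367995+0.000000i ; Δ = -0.118022-0.000000i
  [+1]  conj(Y_{5,1})(Ω₁) = +0.027114+0.039931i ; Y_{5,1}(Ω₂) = -0.140879+0.005608i ; Δ = -0.004044-0.005473i
  [+2]  conj(Y_{5,2})(Ω₁) = -0.124652+0.314115i ; Y_{5,2}(Ω₂) = -0.451728+0.036020i ; Δ = +0.044994-0.146385i
  [+3]  conj(Y_{5,3})(Ω₁) = -0.037296+0.008291i ; Y_{5,3}(Ω₂) = -0.346888+0.041601i ; Δ = +0.012593-0.004427i
  [+4]  conj(Y_{5,4})(Ω₁) = +0.271166+0.255442i ; Y_{5,4}(Ω₂) = -0.144776+0.023236i ; Δ = -0.045194-0.030681i
  [+5]  conj(Y_{5,5})(Ω₁) = -0.056984+0.355278i ; Y_{5,5}(Ω₂) = -0.033525+0.006758i ; Δ = -0.000491-0.012296i
Total Σ_m = -0.102304+0.000000i. Multiply by 1.142397: -0.116872+0.000000i. P_5(cos γ) = -0.116872

-0.116872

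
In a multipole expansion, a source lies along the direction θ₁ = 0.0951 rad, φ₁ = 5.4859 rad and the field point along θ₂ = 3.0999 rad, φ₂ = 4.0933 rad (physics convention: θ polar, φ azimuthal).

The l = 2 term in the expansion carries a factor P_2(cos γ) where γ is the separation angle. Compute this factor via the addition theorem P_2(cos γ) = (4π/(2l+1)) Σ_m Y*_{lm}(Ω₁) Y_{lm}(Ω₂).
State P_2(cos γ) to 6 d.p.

Term-by-term m-sum for l=2 (normalisation 4π/5 = 2.513274):
  [-2]  conj(Y_{2,-2})(Ω₁) = (-0.000083, -0.003482) ; Y_{2,-2}(Ω₂) = (-0.000219, -0.000634) ; Δ = (-0.000002, 0.000001)
  [-1]  conj(Y_{2,-1})(Ω₁) = (0.051021, -0.052248) ; Y_{2,-1}(Ω₂) = (0.018669, -0.026201) ; Δ = (-0.000416, -0.002312)
  [+0]  conj(Y_{2,0})(Ω₁) = (0.622252, -0.000000) ; Y_{2,0}(Ω₂) = (0.629139, 0.000000) ; Δ = (0.391483, 0.000000)
  [+1]  conj(Y_{2,1})(Ω₁) = (-0.051021, -0.052248) ; Y_{2,1}(Ω₂) = (-0.018669, -0.026201) ; Δ = (-0.000416, 0.002312)
  [+2]  conj(Y_{2,2})(Ω₁) = (-0.000083, 0.003482) ; Y_{2,2}(Ω₂) = (-0.000219, 0.000634) ; Δ = (-0.000002, -0.000001)
Accumulated sum (0.390646, 0.000000); after 4π/(2l+1) scaling, (0.981800, 0.000000) ⇒ P_2 = 0.981800

0.981800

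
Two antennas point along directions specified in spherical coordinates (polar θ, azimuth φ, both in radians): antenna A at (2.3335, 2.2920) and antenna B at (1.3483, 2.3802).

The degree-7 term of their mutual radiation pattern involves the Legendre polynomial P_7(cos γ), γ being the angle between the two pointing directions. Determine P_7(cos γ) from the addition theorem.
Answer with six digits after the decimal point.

Expand P_7 via completeness: Σ_{m} conj(Y_{7,m}) at Ω₁ times Y_{7,m} at Ω₂ —
  m=-7: Y*=(-0.048736, -0.017023)  Y=(-0.243063, 0.342375)  product (0.017674, -0.012549)
  m=-6: Y*=(-0.069351, -0.171061)  Y=(-0.051018, -0.351758)  product (-0.056634, 0.033122)
  m=-5: Y*=(0.168967, -0.337278)  Y=(-0.093506, -0.073379)  product (-0.040548, 0.019139)
  m=-4: Y*=(0.429395, -0.112748)  Y=(0.345285, -0.033257)  product (0.144514, -0.053211)
  m=-3: Y*=(0.141354, 0.095222)  Y=(0.008418, -0.009727)  product (0.002116, -0.000573)
  m=-2: Y*=(-0.035628, -0.275973)  Y=(0.015736, 0.327497)  product (0.089819, -0.016011)
  m=-1: Y*=(0.203861, -0.231871)  Y=(-0.020269, -0.019318)  product (-0.008611, 0.000761)
  m=+0: Y*=(-0.194396, -0.000000)  Y=(-0.320273, 0.000000)  product (0.062260, 0.000000)
  m=+1: Y*=(-0.203861, -0.231871)  Y=(0.020269, -0.019318)  product (-0.008611, -0.000761)
  m=+2: Y*=(-0.035628, 0.275973)  Y=(0.015736, -0.327497)  product (0.089819, 0.016011)
  m=+3: Y*=(-0.141354, 0.095222)  Y=(-0.008418, -0.009727)  product (0.002116, 0.000573)
  m=+4: Y*=(0.429395, 0.112748)  Y=(0.345285, 0.033257)  product (0.144514, 0.053211)
  m=+5: Y*=(-0.168967, -0.337278)  Y=(0.093506, -0.073379)  product (-0.040548, -0.019139)
  m=+6: Y*=(-0.069351, 0.171061)  Y=(-0.051018, 0.351758)  product (-0.056634, -0.033122)
  m=+7: Y*=(0.048736, -0.017023)  Y=(0.243063, 0.342375)  product (0.017674, 0.012549)
Total Σ_m = (0.358920, -0.000000). Multiply by 0.837758: (0.300688, -0.000000). P_7(cos γ) = 0.300688

0.300688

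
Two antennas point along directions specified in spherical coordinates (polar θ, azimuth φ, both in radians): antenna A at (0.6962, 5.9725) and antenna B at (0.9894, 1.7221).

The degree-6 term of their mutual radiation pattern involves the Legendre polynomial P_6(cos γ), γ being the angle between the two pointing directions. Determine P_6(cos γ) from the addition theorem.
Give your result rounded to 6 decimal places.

-0.115228

Summing Y*_{l m}(θ₁,φ₁)·Y_{l m}(θ₂,φ₂) over m ∈ [−6, 6]; prefactor 4π/(2·6+1) = 0.966644:
  [-6]  conj(Y_{6,-6})(Ω₁) = (-0.009716, -0.032171) ; Y_{6,-6}(Ω₂) = (-0.101278, 0.129698) ; Δ = (0.005157, 0.001998)
  [-5]  conj(Y_{6,-5})(Ω₁) = (0.002419, -0.139262) ; Y_{6,-5}(Ω₂) = (-0.257130, -0.272428) ; Δ = (-0.038561, 0.035149)
  [-4]  conj(Y_{6,-4})(Ω₁) = (0.106477, -0.312843) ; Y_{6,-4}(Ω₂) = (0.331689, -0.229469) ; Δ = (-0.036470, -0.128200)
  [-3]  conj(Y_{6,-3})(Ω₁) = (0.273183, -0.367880) ; Y_{6,-3}(Ω₂) = (0.029088, 0.059620) ; Δ = (0.029879, 0.005586)
  [-2]  conj(Y_{6,-2})(Ω₁) = (0.200472, -0.143534) ; Y_{6,-2}(Ω₂) = (0.309843, -0.096732) ; Δ = (0.048230, -0.063865)
  [-1]  conj(Y_{6,-1})(Ω₁) = (-0.236256, 0.075858) ; Y_{6,-1}(Ω₂) = (0.029820, 0.195582) ; Δ = (-0.021882, -0.043945)
  [+0]  conj(Y_{6,0})(Ω₁) = (-0.332235, -0.000000) ; Y_{6,0}(Ω₂) = (0.276645, 0.000000) ; Δ = (-0.091911, -0.000000)
  [+1]  conj(Y_{6,1})(Ω₁) = (0.236256, 0.075858) ; Y_{6,1}(Ω₂) = (-0.029820, 0.195582) ; Δ = (-0.021882, 0.043945)
  [+2]  conj(Y_{6,2})(Ω₁) = (0.200472, 0.143534) ; Y_{6,2}(Ω₂) = (0.309843, 0.096732) ; Δ = (0.048230, 0.063865)
  [+3]  conj(Y_{6,3})(Ω₁) = (-0.273183, -0.367880) ; Y_{6,3}(Ω₂) = (-0.029088, 0.059620) ; Δ = (0.029879, -0.005586)
  [+4]  conj(Y_{6,4})(Ω₁) = (0.106477, 0.312843) ; Y_{6,4}(Ω₂) = (0.331689, 0.229469) ; Δ = (-0.036470, 0.128200)
  [+5]  conj(Y_{6,5})(Ω₁) = (-0.002419, -0.139262) ; Y_{6,5}(Ω₂) = (0.257130, -0.272428) ; Δ = (-0.038561, -0.035149)
  [+6]  conj(Y_{6,6})(Ω₁) = (-0.009716, 0.032171) ; Y_{6,6}(Ω₂) = (-0.101278, -0.129698) ; Δ = (0.005157, -0.001998)
Accumulated sum (-0.119204, 0.000000); after 4π/(2l+1) scaling, (-0.115228, 0.000000) ⇒ P_6 = -0.115228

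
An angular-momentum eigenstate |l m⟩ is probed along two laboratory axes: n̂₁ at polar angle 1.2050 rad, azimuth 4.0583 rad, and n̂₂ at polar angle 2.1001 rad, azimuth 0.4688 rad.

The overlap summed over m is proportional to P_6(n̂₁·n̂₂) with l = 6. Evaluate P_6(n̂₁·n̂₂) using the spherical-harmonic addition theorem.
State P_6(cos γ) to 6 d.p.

Expand P_6 via completeness: Σ_{m} conj(Y_{6,m}) at Ω₁ times Y_{6,m} at Ω₂ —
  m=-6: Y*=+0.227094-0.225980i  Y=-0.189085-0.064511i  product -0.057518+0.028079i
  m=-5: Y*=+0.054623+0.421569i  Y=+0.282764+0.289746i  product -0.106703+0.135031i
  m=-4: Y*=-0.095635-0.055424i  Y=-0.107115-0.340948i  product -0.008653+0.038543i
  m=-3: Y*=-0.279328+0.115300i  Y=+0.006767-0.040789i  product +0.002813+0.012174i
  m=-2: Y*=+0.056245-0.209224i  Y=-0.207356+0.282493i  product +0.047442+0.059273i
  m=-1: Y*=-0.142494-0.185859i  Y=+0.080669-0.040855i  product -0.019088-0.009171i
  m=+0: Y*=+0.239115-0.000000i  Y=+0.325657+0.000000i  product +0.077870+0.000000i
  m=+1: Y*=+0.142494-0.185859i  Y=-0.080669-0.040855i  product -0.019088+0.009171i
  m=+2: Y*=+0.056245+0.209224i  Y=-0.207356-0.282493i  product +0.047442-0.059273i
  m=+3: Y*=+0.279328+0.115300i  Y=-0.006767-0.040789i  product +0.002813-0.012174i
  m=+4: Y*=-0.095635+0.055424i  Y=-0.107115+0.340948i  product -0.008653-0.038543i
  m=+5: Y*=-0.054623+0.421569i  Y=-0.282764+0.289746i  product -0.106703-0.135031i
  m=+6: Y*=+0.227094+0.225980i  Y=-0.189085+0.064511i  product -0.057518-0.028079i
Σ over m = -0.205545-0.000000i; ×(4π/13) → -0.198689-0.000000i. Real part: -0.198689

-0.198689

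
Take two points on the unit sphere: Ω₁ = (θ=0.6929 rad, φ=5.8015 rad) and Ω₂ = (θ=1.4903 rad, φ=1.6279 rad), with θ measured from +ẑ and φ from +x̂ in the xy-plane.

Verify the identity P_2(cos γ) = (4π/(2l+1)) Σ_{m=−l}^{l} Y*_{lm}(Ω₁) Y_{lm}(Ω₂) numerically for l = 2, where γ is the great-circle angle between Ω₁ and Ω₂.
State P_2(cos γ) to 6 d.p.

-0.394803

Term-by-term m-sum for l=2 (normalisation 4π/5 = 2.513274):
  [-2]  conj(Y_{2,-2})(Ω₁) = (0.089957, -0.129417) ; Y_{2,-2}(Ω₂) = (-0.381277, 0.043735) ; Δ = (-0.028639, 0.053278)
  [-1]  conj(Y_{2,-1})(Ω₁) = (0.336481, -0.175897) ; Y_{2,-1}(Ω₂) = (-0.003534, -0.061818) ; Δ = (-0.012063, -0.020179)
  [+0]  conj(Y_{2,0})(Ω₁) = (0.244717, -0.000000) ; Y_{2,0}(Ω₂) = (-0.309274, 0.000000) ; Δ = (-0.075685, 0.000000)
  [+1]  conj(Y_{2,1})(Ω₁) = (-0.336481, -0.175897) ; Y_{2,1}(Ω₂) = (0.003534, -0.061818) ; Δ = (-0.012063, 0.020179)
  [+2]  conj(Y_{2,2})(Ω₁) = (0.089957, 0.129417) ; Y_{2,2}(Ω₂) = (-0.381277, -0.043735) ; Δ = (-0.028639, -0.053278)
Accumulated sum (-0.157087, -0.000000); after 4π/(2l+1) scaling, (-0.394803, -0.000000) ⇒ P_2 = -0.394803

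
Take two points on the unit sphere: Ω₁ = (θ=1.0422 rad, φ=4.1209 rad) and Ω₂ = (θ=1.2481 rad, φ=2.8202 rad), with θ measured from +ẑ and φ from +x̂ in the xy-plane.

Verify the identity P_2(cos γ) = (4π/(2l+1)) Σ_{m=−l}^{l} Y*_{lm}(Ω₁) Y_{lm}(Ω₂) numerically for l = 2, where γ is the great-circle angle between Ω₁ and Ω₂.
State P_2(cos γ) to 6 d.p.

Addition theorem: P_2(cos γ) = (4π/5) Σ_m Y*_{lm}(Ω₁) Y_{lm}(Ω₂), m = −2…2:
  [-2]  conj(Y_{2,-2})(Ω₁) = (-0.108924, 0.266639) ; Y_{2,-2}(Ω₂) = (0.278091, 0.208257) ; Δ = (-0.085820, 0.051466)
  [-1]  conj(Y_{2,-1})(Ω₁) = (-0.187596, -0.279280) ; Y_{2,-1}(Ω₂) = (-0.220452, -0.073396) ; Δ = (0.020858, 0.075337)
  [+0]  conj(Y_{2,0})(Ω₁) = (-0.074741, -0.000000) ; Y_{2,0}(Ω₂) = (-0.220236, 0.000000) ; Δ = (0.016461, 0.000000)
  [+1]  conj(Y_{2,1})(Ω₁) = (0.187596, -0.279280) ; Y_{2,1}(Ω₂) = (0.220452, -0.073396) ; Δ = (0.020858, -0.075337)
  [+2]  conj(Y_{2,2})(Ω₁) = (-0.108924, -0.266639) ; Y_{2,2}(Ω₂) = (0.278091, -0.208257) ; Δ = (-0.085820, -0.051466)
Σ over m = (-0.113464, 0.000000); ×(4π/5) → (-0.285167, 0.000000). Real part: -0.285167

-0.285167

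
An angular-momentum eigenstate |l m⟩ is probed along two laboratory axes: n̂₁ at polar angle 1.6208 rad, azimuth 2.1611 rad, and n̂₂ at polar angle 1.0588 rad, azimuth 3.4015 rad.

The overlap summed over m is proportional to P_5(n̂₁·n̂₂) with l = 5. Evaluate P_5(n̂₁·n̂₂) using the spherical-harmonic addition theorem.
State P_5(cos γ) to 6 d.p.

Summing Y*_{l m}(θ₁,φ₁)·Y_{l m}(θ₂,φ₂) over m ∈ [−5, 5]; prefactor 4π/(2·5+1) = 1.142397:
  [-5]  conj(Y_{5,-5})(Ω₁) = (-0.087143, -0.452932) ; Y_{5,-5}(Ω₂) = (-0.062617, 0.225148) ; Δ = (0.107434, 0.008741)
  [-4]  conj(Y_{5,-4})(Ω₁) = (0.051873, -0.051355) ; Y_{5,-4}(Ω₂) = (0.210370, -0.358085) ; Δ = (-0.007477, -0.029379)
  [-3]  conj(Y_{5,-3})(Ω₁) = (-0.330176, -0.066969) ; Y_{5,-3}(Ω₂) = (-0.189091, 0.186956) ; Δ = (0.074954, -0.049065)
  [-2]  conj(Y_{5,-2})(Ω₁) = (-0.031899, -0.077561) ; Y_{5,-2}(Ω₂) = (-0.153312, 0.087743) ; Δ = (0.011696, 0.009092)
  [-1]  conj(Y_{5,-1})(Ω₁) = (-0.171846, 0.256488) ; Y_{5,-1}(Ω₂) = (0.310438, -0.082552) ; Δ = (-0.032174, 0.093810)
  [+0]  conj(Y_{5,0})(Ω₁) = (-0.086663, -0.000000) ; Y_{5,0}(Ω₂) = (0.104737, 0.000000) ; Δ = (-0.009077, -0.000000)
  [+1]  conj(Y_{5,1})(Ω₁) = (0.171846, 0.256488) ; Y_{5,1}(Ω₂) = (-0.310438, -0.082552) ; Δ = (-0.032174, -0.093810)
  [+2]  conj(Y_{5,2})(Ω₁) = (-0.031899, 0.077561) ; Y_{5,2}(Ω₂) = (-0.153312, -0.087743) ; Δ = (0.011696, -0.009092)
  [+3]  conj(Y_{5,3})(Ω₁) = (0.330176, -0.066969) ; Y_{5,3}(Ω₂) = (0.189091, 0.186956) ; Δ = (0.074954, 0.049065)
  [+4]  conj(Y_{5,4})(Ω₁) = (0.051873, 0.051355) ; Y_{5,4}(Ω₂) = (0.210370, 0.358085) ; Δ = (-0.007477, 0.029379)
  [+5]  conj(Y_{5,5})(Ω₁) = (0.087143, -0.452932) ; Y_{5,5}(Ω₂) = (0.062617, 0.225148) ; Δ = (0.107434, -0.008741)
Σ over m = (0.299788, -0.000000); ×(4π/11) → (0.342477, -0.000000). Real part: 0.342477

0.342477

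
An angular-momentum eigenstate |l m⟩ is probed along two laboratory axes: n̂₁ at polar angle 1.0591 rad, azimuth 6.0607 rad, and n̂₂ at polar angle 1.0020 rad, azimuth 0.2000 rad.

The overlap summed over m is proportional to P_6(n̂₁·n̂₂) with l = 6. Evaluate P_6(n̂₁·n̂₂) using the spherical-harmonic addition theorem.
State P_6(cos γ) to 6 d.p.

Term-by-term m-sum for l=6 (normalisation 4π/13 = 0.966644):
  [-6]  conj(Y_{6,-6})(Ω₁) = +0.049606-0.206382i ; Y_{6,-6}(Ω₂) = +0.062623-0.161076i ; Δ = -0.030137-0.020915i
  [-5]  conj(Y_{6,-5})(Ω₁) = +0.182716-0.370305i ; Y_{6,-5}(Ω₂) = +0.206780-0.322041i ; Δ = -0.081472-0.135414i
  [-4]  conj(Y_{6,-4})(Ω₁) = +0.212530-0.262359i ; Y_{6,-4}(Ω₂) = +0.274484-0.282620i ; Δ = -0.015811-0.132079i
  [-3]  conj(Y_{6,-3})(Ω₁) = -0.060210+0.047453i ; Y_{6,-3}(Ω₂) = +0.033116-0.022656i ; Δ = -0.000919+0.002936i
  [-2]  conj(Y_{6,-2})(Ω₁) = -0.317069+0.151200i ; Y_{6,-2}(Ω₂) = -0.307632+0.130065i ; Δ = +0.077875-0.087753i
  [-1]  conj(Y_{6,-1})(Ω₁) = -0.050755+0.011482i ; Y_{6,-1}(Ω₂) = -0.169654+0.034391i ; Δ = +0.008216-0.003694i
  [+0]  conj(Y_{6,0})(Ω₁) = +0.333790-0.000000i ; Y_{6,0}(Ω₂) = +0.291797+0.000000i ; Δ = +0.097399+0.000000i
  [+1]  conj(Y_{6,1})(Ω₁) = +0.050755+0.011482i ; Y_{6,1}(Ω₂) = +0.169654+0.034391i ; Δ = +0.008216+0.003694i
  [+2]  conj(Y_{6,2})(Ω₁) = -0.317069-0.151200i ; Y_{6,2}(Ω₂) = -0.307632-0.130065i ; Δ = +0.077875+0.087753i
  [+3]  conj(Y_{6,3})(Ω₁) = +0.060210+0.047453i ; Y_{6,3}(Ω₂) = -0.033116-0.022656i ; Δ = -0.000919-0.002936i
  [+4]  conj(Y_{6,4})(Ω₁) = +0.212530+0.262359i ; Y_{6,4}(Ω₂) = +0.274484+0.282620i ; Δ = -0.015811+0.132079i
  [+5]  conj(Y_{6,5})(Ω₁) = -0.182716-0.370305i ; Y_{6,5}(Ω₂) = -0.206780-0.322041i ; Δ = -0.081472+0.135414i
  [+6]  conj(Y_{6,6})(Ω₁) = +0.049606+0.206382i ; Y_{6,6}(Ω₂) = +0.062623+0.161076i ; Δ = -0.030137+0.020915i
Accumulated sum +0.012903-0.000000i; after 4π/(2l+1) scaling, +0.012473-0.000000i ⇒ P_6 = 0.012473

0.012473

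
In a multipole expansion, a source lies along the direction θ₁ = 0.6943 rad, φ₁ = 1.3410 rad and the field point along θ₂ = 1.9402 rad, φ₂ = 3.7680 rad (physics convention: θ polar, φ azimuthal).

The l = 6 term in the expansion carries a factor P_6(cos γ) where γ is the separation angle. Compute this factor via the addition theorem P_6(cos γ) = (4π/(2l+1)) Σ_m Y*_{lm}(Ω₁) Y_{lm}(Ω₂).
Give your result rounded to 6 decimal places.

Summing Y*_{l m}(θ₁,φ₁)·Y_{l m}(θ₂,φ₂) over m ∈ [−6, 6]; prefactor 4π/(2·6+1) = 0.966644:
  [-6]  conj(Y_{6,-6})(Ω₁) = (-0.006326, 0.032541) ; Y_{6,-6}(Ω₂) = (-0.259160, 0.183788) ; Δ = (-0.004341, -0.009596)
  [-5]  conj(Y_{6,-5})(Ω₁) = (0.125835, 0.056469) ; Y_{6,-5}(Ω₂) = (-0.426104, -0.004072) ; Δ = (-0.053389, -0.024574)
  [-4]  conj(Y_{6,-4})(Ω₁) = (0.199345, -0.261351) ; Y_{6,-4}(Ω₂) = (-0.094210, -0.069554) ; Δ = (-0.036958, 0.010757)
  [-3]  conj(Y_{6,-3})(Ω₁) = (-0.291647, -0.353807) ; Y_{6,-3}(Ω₂) = (0.090669, 0.284593) ; Δ = (0.074248, -0.115080)
  [-2]  conj(Y_{6,-2})(Ω₁) = (-0.224642, 0.111185) ; Y_{6,-2}(Ω₂) = (-0.069579, 0.211389) ; Δ = (-0.007873, -0.055223)
  [-1]  conj(Y_{6,-1})(Ω₁) = (-0.055712, -0.238157) ; Y_{6,-1}(Ω₂) = (0.185412, -0.134169) ; Δ = (-0.042283, -0.036682)
  [+0]  conj(Y_{6,0})(Ω₁) = (-0.335268, -0.000000) ; Y_{6,0}(Ω₂) = (0.244528, 0.000000) ; Δ = (-0.081983, -0.000000)
  [+1]  conj(Y_{6,1})(Ω₁) = (0.055712, -0.238157) ; Y_{6,1}(Ω₂) = (-0.185412, -0.134169) ; Δ = (-0.042283, 0.036682)
  [+2]  conj(Y_{6,2})(Ω₁) = (-0.224642, -0.111185) ; Y_{6,2}(Ω₂) = (-0.069579, -0.211389) ; Δ = (-0.007873, 0.055223)
  [+3]  conj(Y_{6,3})(Ω₁) = (0.291647, -0.353807) ; Y_{6,3}(Ω₂) = (-0.090669, 0.284593) ; Δ = (0.074248, 0.115080)
  [+4]  conj(Y_{6,4})(Ω₁) = (0.199345, 0.261351) ; Y_{6,4}(Ω₂) = (-0.094210, 0.069554) ; Δ = (-0.036958, -0.010757)
  [+5]  conj(Y_{6,5})(Ω₁) = (-0.125835, 0.056469) ; Y_{6,5}(Ω₂) = (0.426104, -0.004072) ; Δ = (-0.053389, 0.024574)
  [+6]  conj(Y_{6,6})(Ω₁) = (-0.006326, -0.032541) ; Y_{6,6}(Ω₂) = (-0.259160, -0.183788) ; Δ = (-0.004341, 0.009596)
Total Σ_m = (-0.223175, 0.000000). Multiply by 0.966644: (-0.215731, 0.000000). P_6(cos γ) = -0.215731

-0.215731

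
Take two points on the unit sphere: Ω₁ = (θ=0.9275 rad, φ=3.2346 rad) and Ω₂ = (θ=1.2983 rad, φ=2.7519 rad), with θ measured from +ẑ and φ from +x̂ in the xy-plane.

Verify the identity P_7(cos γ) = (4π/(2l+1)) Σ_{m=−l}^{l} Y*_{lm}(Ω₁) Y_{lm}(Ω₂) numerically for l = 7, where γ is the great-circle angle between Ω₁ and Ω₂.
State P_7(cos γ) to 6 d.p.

-0.379450

Summing Y*_{l m}(θ₁,φ₁)·Y_{l m}(θ₂,φ₂) over m ∈ [−7, 7]; prefactor 4π/(2·7+1) = 0.837758:
  term(m=-7) = -0.03922 - 0.00949j   from Y*(Ω₁)=-0.08350 - 0.06362j, Y(Ω₂)=0.35191 - 0.15452j
  term(m=-6) = -0.11479 + 0.02875j   from Y*(Ω₁)=0.24980 + 0.15593j, Y(Ω₂)=-0.27899 + 0.28924j
  term(m=-5) = 0.00586 - 0.00522j   from Y*(Ω₁)=-0.39551 - 0.19844j, Y(Ω₂)=-0.00654 + 0.01649j
  term(m=-4) = 0.03729 - 0.09907j   from Y*(Ω₁)=0.28193 + 0.11001j, Y(Ω₂)=-0.00421 - 0.34975j
  term(m=-3) = 0.00158 + 0.01280j   from Y*(Ω₁)=0.12173 + 0.03488j, Y(Ω₂)=0.03982 + 0.09373j
  term(m=-2) = -0.06305 - 0.09109j   from Y*(Ω₁)=-0.35816 - 0.06740j, Y(Ω₂)=0.21623 + 0.21365j
  term(m=-1) = -0.00343 - 0.00180j   from Y*(Ω₁)=0.02676 + 0.00250j, Y(Ω₂)=-0.13342 - 0.05479j
  term(m=+0) = -0.10142 + 0.00000j   from Y*(Ω₁)=0.35250 + 0.00000j, Y(Ω₂)=-0.28772 + 0.00000j
  term(m=+1) = -0.00343 + 0.00180j   from Y*(Ω₁)=-0.02676 + 0.00250j, Y(Ω₂)=0.13342 - 0.05479j
  term(m=+2) = -0.06305 + 0.09109j   from Y*(Ω₁)=-0.35816 + 0.06740j, Y(Ω₂)=0.21623 - 0.21365j
  term(m=+3) = 0.00158 - 0.01280j   from Y*(Ω₁)=-0.12173 + 0.03488j, Y(Ω₂)=-0.03982 + 0.09373j
  term(m=+4) = 0.03729 + 0.09907j   from Y*(Ω₁)=0.28193 - 0.11001j, Y(Ω₂)=-0.00421 + 0.34975j
  term(m=+5) = 0.00586 + 0.00522j   from Y*(Ω₁)=0.39551 - 0.19844j, Y(Ω₂)=0.00654 + 0.01649j
  term(m=+6) = -0.11479 - 0.02875j   from Y*(Ω₁)=0.24980 - 0.15593j, Y(Ω₂)=-0.27899 - 0.28924j
  term(m=+7) = -0.03922 + 0.00949j   from Y*(Ω₁)=0.08350 - 0.06362j, Y(Ω₂)=-0.35191 - 0.15452j
Σ over m = -0.45293 - 0.00000j; ×(4π/15) → -0.37945 - 0.00000j. Real part: -0.379450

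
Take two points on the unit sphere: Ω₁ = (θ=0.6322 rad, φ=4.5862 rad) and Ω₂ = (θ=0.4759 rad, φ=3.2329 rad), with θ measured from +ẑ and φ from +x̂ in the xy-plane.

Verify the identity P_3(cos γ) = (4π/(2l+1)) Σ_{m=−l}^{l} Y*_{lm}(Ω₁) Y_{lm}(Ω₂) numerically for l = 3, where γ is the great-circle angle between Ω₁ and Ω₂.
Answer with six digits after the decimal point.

Addition theorem: P_3(cos γ) = (4π/7) Σ_m Y*_{lm}(Ω₁) Y_{lm}(Ω₂), m = −3…3:
  m=-3: Y*=(0.031818, 0.079995)  Y=(-0.038624, 0.010853)  product (-0.002097, -0.002744)
  m=-2: Y*=(-0.278773, 0.071889)  Y=(0.187499, -0.034626)  product (-0.049781, 0.023132)
  m=-1: Y*=(-0.054176, -0.427044)  Y=(-0.435042, 0.039833)  product (0.040579, 0.183624)
  m=+0: Y*=(0.076486, -0.000000)  Y=(0.315305, 0.000000)  product (0.024116, 0.000000)
  m=+1: Y*=(0.054176, -0.427044)  Y=(0.435042, 0.039833)  product (0.040579, -0.183624)
  m=+2: Y*=(-0.278773, -0.071889)  Y=(0.187499, 0.034626)  product (-0.049781, -0.023132)
  m=+3: Y*=(-0.031818, 0.079995)  Y=(0.038624, 0.010853)  product (-0.002097, 0.002744)
Accumulated sum (0.001520, -0.000000); after 4π/(2l+1) scaling, (0.002728, -0.000000) ⇒ P_3 = 0.002728

0.002728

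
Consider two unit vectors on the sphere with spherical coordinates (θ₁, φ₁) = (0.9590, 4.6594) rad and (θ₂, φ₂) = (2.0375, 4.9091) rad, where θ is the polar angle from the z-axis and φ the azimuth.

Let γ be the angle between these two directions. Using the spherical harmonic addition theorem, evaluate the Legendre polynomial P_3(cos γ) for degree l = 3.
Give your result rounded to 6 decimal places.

-0.447188

Summing Y*_{l m}(θ₁,φ₁)·Y_{l m}(θ₂,φ₂) over m ∈ [−3, 3]; prefactor 4π/(2·3+1) = 1.795196:
  m=-3: Y*=+0.036232+0.225996i  Y=-0.165367-0.246909i  product +0.049809-0.046318i
  m=-2: Y*=-0.391140+0.041608i  Y=+0.338725-0.140591i  product -0.126639+0.069085i
  m=-1: Y*=-0.009099-0.171545i  Y=+0.000691+0.003468i  product +0.000589-0.000150i
  m=+0: Y*=-0.289490-0.000000i  Y=+0.333760+0.000000i  product -0.096620-0.000000i
  m=+1: Y*=+0.009099-0.171545i  Y=-0.000691+0.003468i  product +0.000589+0.000150i
  m=+2: Y*=-0.391140-0.041608i  Y=+0.338725+0.140591i  product -0.126639-0.069085i
  m=+3: Y*=-0.036232+0.225996i  Y=+0.165367-0.246909i  product +0.049809+0.046318i
Accumulated sum -0.249103+0.000000i; after 4π/(2l+1) scaling, -0.447188+0.000000i ⇒ P_3 = -0.447188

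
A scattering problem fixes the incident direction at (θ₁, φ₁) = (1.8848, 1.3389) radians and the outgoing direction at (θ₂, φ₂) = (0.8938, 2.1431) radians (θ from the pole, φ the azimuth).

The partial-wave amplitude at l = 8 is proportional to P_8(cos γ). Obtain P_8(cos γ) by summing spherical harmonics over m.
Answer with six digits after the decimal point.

-0.262823

Summing Y*_{l m}(θ₁,φ₁)·Y_{l m}(θ₂,φ₂) over m ∈ [−8, 8]; prefactor 4π/(2·8+1) = 0.739198:
  [-8]  conj(Y_{8,-8})(Ω₁) = -0.096831-0.331278i ; Y_{8,-8}(Ω₂) = -0.009380+0.069599i ; Δ = +0.023965-0.003632i
  [-7]  conj(Y_{8,-7})(Ω₁) = +0.447716-0.023517i ; Y_{8,-7}(Ω₂) = -0.171764-0.146524i ; Δ = -0.080347-0.061562i
  [-6]  conj(Y_{8,-6})(Ω₁) = -0.021431+0.118165i ; Y_{8,-6}(Ω₂) = +0.395025-0.118840i ; Δ = +0.005577+0.049225i
  [-5]  conj(Y_{8,-5})(Ω₁) = +0.281118+0.122622i ; Y_{8,-5}(Ω₂) = -0.116951+0.406595i ; Δ = -0.082735+0.099960i
  [-4]  conj(Y_{8,-4})(Ω₁) = -0.147572+0.196882i ; Y_{8,-4}(Ω₂) = -0.066351-0.075892i ; Δ = +0.024733-0.001864i
  [-3]  conj(Y_{8,-3})(Ω₁) = +0.130103+0.155822i ; Y_{8,-3}(Ω₂) = -0.306885+0.045162i ; Δ = -0.046964-0.041944i
  [-2]  conj(Y_{8,-2})(Ω₁) = -0.253359+0.126726i ; Y_{8,-2}(Ω₂) = +0.115851-0.255170i ; Δ = +0.002985+0.079331i
  [-1]  conj(Y_{8,-1})(Ω₁) = +0.035192+0.149029i ; Y_{8,-1}(Ω₂) = -0.104803-0.162682i ; Δ = +0.020556-0.021344i
  [+0]  conj(Y_{8,0})(Ω₁) = -0.291044-0.000000i ; Y_{8,0}(Ω₂) = +0.312977+0.000000i ; Δ = -0.091090-0.000000i
  [+1]  conj(Y_{8,1})(Ω₁) = -0.035192+0.149029i ; Y_{8,1}(Ω₂) = +0.104803-0.162682i ; Δ = +0.020556+0.021344i
  [+2]  conj(Y_{8,2})(Ω₁) = -0.253359-0.126726i ; Y_{8,2}(Ω₂) = +0.115851+0.255170i ; Δ = +0.002985-0.079331i
  [+3]  conj(Y_{8,3})(Ω₁) = -0.130103+0.155822i ; Y_{8,3}(Ω₂) = +0.306885+0.045162i ; Δ = -0.046964+0.041944i
  [+4]  conj(Y_{8,4})(Ω₁) = -0.147572-0.196882i ; Y_{8,4}(Ω₂) = -0.066351+0.075892i ; Δ = +0.024733+0.001864i
  [+5]  conj(Y_{8,5})(Ω₁) = -0.281118+0.122622i ; Y_{8,5}(Ω₂) = +0.116951+0.406595i ; Δ = -0.082735-0.099960i
  [+6]  conj(Y_{8,6})(Ω₁) = -0.021431-0.118165i ; Y_{8,6}(Ω₂) = +0.395025+0.118840i ; Δ = +0.005577-0.049225i
  [+7]  conj(Y_{8,7})(Ω₁) = -0.447716-0.023517i ; Y_{8,7}(Ω₂) = +0.171764-0.146524i ; Δ = -0.080347+0.061562i
  [+8]  conj(Y_{8,8})(Ω₁) = -0.096831+0.331278i ; Y_{8,8}(Ω₂) = -0.009380-0.069599i ; Δ = +0.023965+0.003632i
Σ over m = -0.355551-0.000000i; ×(4π/17) → -0.262823-0.000000i. Real part: -0.262823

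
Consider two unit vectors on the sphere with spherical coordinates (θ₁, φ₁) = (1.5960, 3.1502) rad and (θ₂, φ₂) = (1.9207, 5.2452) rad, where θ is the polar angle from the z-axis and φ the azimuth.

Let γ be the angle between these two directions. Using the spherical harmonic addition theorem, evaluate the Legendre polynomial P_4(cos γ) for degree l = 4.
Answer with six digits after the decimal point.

-0.225064

Summing Y*_{l m}(θ₁,φ₁)·Y_{l m}(θ₂,φ₂) over m ∈ [−4, 4]; prefactor 4π/(2·4+1) = 1.396263:
  [-4]  conj(Y_{4,-4})(Ω₁) = (0.441709, 0.015214) ; Y_{4,-4}(Ω₂) = (-0.183196, -0.291911) ; Δ = (-0.076478, -0.131727)
  [-3]  conj(Y_{4,-3})(Ω₁) = (0.031503, 0.000814) ; Y_{4,-3}(Ω₂) = (0.355577, -0.009830) ; Δ = (0.011210, -0.000020)
  [-2]  conj(Y_{4,-2})(Ω₁) = (-0.332775, -0.005729) ; Y_{4,-2}(Ω₂) = (0.025343, -0.045824) ; Δ = (-0.008696, 0.015104)
  [-1]  conj(Y_{4,-1})(Ω₁) = (-0.035701, -0.000307) ; Y_{4,-1}(Ω₂) = (0.168502, 0.285743) ; Δ = (-0.005928, -0.010253)
  [+0]  conj(Y_{4,0})(Ω₁) = (0.315343, -0.000000) ; Y_{4,0}(Ω₂) = (-0.004459, 0.000000) ; Δ = (-0.001406, 0.000000)
  [+1]  conj(Y_{4,1})(Ω₁) = (0.035701, -0.000307) ; Y_{4,1}(Ω₂) = (-0.168502, 0.285743) ; Δ = (-0.005928, 0.010253)
  [+2]  conj(Y_{4,2})(Ω₁) = (-0.332775, 0.005729) ; Y_{4,2}(Ω₂) = (0.025343, 0.045824) ; Δ = (-0.008696, -0.015104)
  [+3]  conj(Y_{4,3})(Ω₁) = (-0.031503, 0.000814) ; Y_{4,3}(Ω₂) = (-0.355577, -0.009830) ; Δ = (0.011210, 0.000020)
  [+4]  conj(Y_{4,4})(Ω₁) = (0.441709, -0.015214) ; Y_{4,4}(Ω₂) = (-0.183196, 0.291911) ; Δ = (-0.076478, 0.131727)
Accumulated sum (-0.161190, 0.000000); after 4π/(2l+1) scaling, (-0.225064, 0.000000) ⇒ P_4 = -0.225064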